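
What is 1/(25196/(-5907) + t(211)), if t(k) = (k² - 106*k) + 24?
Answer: 5907/130986157 ≈ 4.5096e-5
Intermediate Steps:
t(k) = 24 + k² - 106*k
1/(25196/(-5907) + t(211)) = 1/(25196/(-5907) + (24 + 211² - 106*211)) = 1/(25196*(-1/5907) + (24 + 44521 - 22366)) = 1/(-25196/5907 + 22179) = 1/(130986157/5907) = 5907/130986157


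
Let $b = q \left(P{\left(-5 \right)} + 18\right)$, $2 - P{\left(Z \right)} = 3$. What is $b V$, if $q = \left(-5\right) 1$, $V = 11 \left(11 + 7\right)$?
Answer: $-16830$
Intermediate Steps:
$V = 198$ ($V = 11 \cdot 18 = 198$)
$P{\left(Z \right)} = -1$ ($P{\left(Z \right)} = 2 - 3 = -1$)
$q = -5$
$b = -85$ ($b = - 5 \left(-1 + 18\right) = \left(-5\right) 17 = -85$)
$b V = \left(-85\right) 198 = -16830$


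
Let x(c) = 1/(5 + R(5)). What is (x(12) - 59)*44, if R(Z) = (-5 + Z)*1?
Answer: -12936/5 ≈ -2587.2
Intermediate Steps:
R(Z) = -5 + Z
x(c) = ⅕ (x(c) = 1/(5 + (-5 + 5)) = 1/(5 + 0) = 1/5 = ⅕)
(x(12) - 59)*44 = (⅕ - 59)*44 = -294/5*44 = -12936/5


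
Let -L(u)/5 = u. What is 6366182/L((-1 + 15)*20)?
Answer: -3183091/700 ≈ -4547.3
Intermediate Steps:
L(u) = -5*u
6366182/L((-1 + 15)*20) = 6366182/((-5*(-1 + 15)*20)) = 6366182/((-70*20)) = 6366182/((-5*280)) = 6366182/(-1400) = 6366182*(-1/1400) = -3183091/700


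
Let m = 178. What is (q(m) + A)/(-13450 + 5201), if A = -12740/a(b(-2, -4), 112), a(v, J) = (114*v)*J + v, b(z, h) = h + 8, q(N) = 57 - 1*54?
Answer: -35122/105331481 ≈ -0.00033344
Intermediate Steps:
q(N) = 3 (q(N) = 57 - 54 = 3)
b(z, h) = 8 + h
a(v, J) = v + 114*J*v (a(v, J) = 114*J*v + v = v + 114*J*v)
A = -3185/12769 (A = -12740*1/((1 + 114*112)*(8 - 4)) = -12740*1/(4*(1 + 12768)) = -12740/(4*12769) = -12740/51076 = -12740*1/51076 = -3185/12769 ≈ -0.24943)
(q(m) + A)/(-13450 + 5201) = (3 - 3185/12769)/(-13450 + 5201) = (35122/12769)/(-8249) = (35122/12769)*(-1/8249) = -35122/105331481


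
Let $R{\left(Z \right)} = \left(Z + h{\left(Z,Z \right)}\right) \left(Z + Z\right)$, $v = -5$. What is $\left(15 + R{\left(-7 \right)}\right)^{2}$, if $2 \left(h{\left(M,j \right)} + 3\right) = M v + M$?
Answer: $1681$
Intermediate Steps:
$h{\left(M,j \right)} = -3 - 2 M$ ($h{\left(M,j \right)} = -3 + \frac{M \left(-5\right) + M}{2} = -3 + \frac{- 5 M + M}{2} = -3 + \frac{\left(-4\right) M}{2} = -3 - 2 M$)
$R{\left(Z \right)} = 2 Z \left(-3 - Z\right)$ ($R{\left(Z \right)} = \left(Z - \left(3 + 2 Z\right)\right) \left(Z + Z\right) = \left(-3 - Z\right) 2 Z = 2 Z \left(-3 - Z\right)$)
$\left(15 + R{\left(-7 \right)}\right)^{2} = \left(15 + 2 \left(-7\right) \left(-3 - -7\right)\right)^{2} = \left(15 + 2 \left(-7\right) \left(-3 + 7\right)\right)^{2} = \left(15 + 2 \left(-7\right) 4\right)^{2} = \left(15 - 56\right)^{2} = \left(-41\right)^{2} = 1681$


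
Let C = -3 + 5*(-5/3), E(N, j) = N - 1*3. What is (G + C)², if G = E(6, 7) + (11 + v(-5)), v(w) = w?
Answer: 49/9 ≈ 5.4444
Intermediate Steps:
E(N, j) = -3 + N (E(N, j) = N - 3 = -3 + N)
G = 9 (G = (-3 + 6) + (11 - 5) = 3 + 6 = 9)
C = -34/3 (C = -3 + 5*(-5*⅓) = -3 + 5*(-5/3) = -3 - 25/3 = -34/3 ≈ -11.333)
(G + C)² = (9 - 34/3)² = (-7/3)² = 49/9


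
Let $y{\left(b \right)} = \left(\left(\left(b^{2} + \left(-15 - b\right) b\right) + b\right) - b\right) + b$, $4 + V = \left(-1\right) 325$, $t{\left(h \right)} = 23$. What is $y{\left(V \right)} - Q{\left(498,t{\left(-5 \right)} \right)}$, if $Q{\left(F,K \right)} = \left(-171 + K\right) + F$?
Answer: $4256$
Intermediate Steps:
$Q{\left(F,K \right)} = -171 + F + K$
$V = -329$ ($V = -4 - 325 = -329$)
$y{\left(b \right)} = b + b^{2} + b \left(-15 - b\right)$ ($y{\left(b \right)} = \left(\left(\left(b^{2} + b \left(-15 - b\right)\right) + b\right) - b\right) + b = \left(\left(b + b^{2} + b \left(-15 - b\right)\right) - b\right) + b = \left(b^{2} + b \left(-15 - b\right)\right) + b = b + b^{2} + b \left(-15 - b\right)$)
$y{\left(V \right)} - Q{\left(498,t{\left(-5 \right)} \right)} = \left(-14\right) \left(-329\right) - \left(-171 + 498 + 23\right) = 4606 - 350 = 4256$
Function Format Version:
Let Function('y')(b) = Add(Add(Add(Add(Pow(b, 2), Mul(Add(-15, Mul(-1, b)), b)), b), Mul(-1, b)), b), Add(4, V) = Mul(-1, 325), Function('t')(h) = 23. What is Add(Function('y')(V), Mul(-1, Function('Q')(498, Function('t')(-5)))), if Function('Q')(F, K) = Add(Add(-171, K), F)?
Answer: 4256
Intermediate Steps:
Function('Q')(F, K) = Add(-171, F, K)
V = -329 (V = Add(-4, Mul(-1, 325)) = Add(-4, -325) = -329)
Function('y')(b) = Add(b, Pow(b, 2), Mul(b, Add(-15, Mul(-1, b)))) (Function('y')(b) = Add(Add(Add(Add(Pow(b, 2), Mul(b, Add(-15, Mul(-1, b)))), b), Mul(-1, b)), b) = Add(Add(Add(b, Pow(b, 2), Mul(b, Add(-15, Mul(-1, b)))), Mul(-1, b)), b) = Add(Add(Pow(b, 2), Mul(b, Add(-15, Mul(-1, b)))), b) = Add(b, Pow(b, 2), Mul(b, Add(-15, Mul(-1, b)))))
Add(Function('y')(V), Mul(-1, Function('Q')(498, Function('t')(-5)))) = Add(Mul(-14, -329), Mul(-1, Add(-171, 498, 23))) = Add(4606, Mul(-1, 350)) = Add(4606, -350) = 4256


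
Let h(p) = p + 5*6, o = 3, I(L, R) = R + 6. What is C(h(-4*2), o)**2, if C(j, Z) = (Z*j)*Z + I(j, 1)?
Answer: 42025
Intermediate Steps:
I(L, R) = 6 + R
h(p) = 30 + p (h(p) = p + 30 = 30 + p)
C(j, Z) = 7 + j*Z**2 (C(j, Z) = (Z*j)*Z + (6 + 1) = j*Z**2 + 7 = 7 + j*Z**2)
C(h(-4*2), o)**2 = (7 + (30 - 4*2)*3**2)**2 = (7 + (30 - 8)*9)**2 = (7 + 22*9)**2 = (7 + 198)**2 = 205**2 = 42025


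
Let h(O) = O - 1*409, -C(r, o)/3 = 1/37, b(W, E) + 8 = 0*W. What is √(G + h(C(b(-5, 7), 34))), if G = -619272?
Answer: 10*I*√8483434/37 ≈ 787.2*I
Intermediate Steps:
b(W, E) = -8 (b(W, E) = -8 + 0*W = -8 + 0 = -8)
C(r, o) = -3/37
h(O) = -409 + O (h(O) = O - 409 = -409 + O)
√(G + h(C(b(-5, 7), 34))) = √(-619272 + (-409 - 3/37)) = √(-619272 - 15136/37) = √(-22928200/37) = 10*I*√8483434/37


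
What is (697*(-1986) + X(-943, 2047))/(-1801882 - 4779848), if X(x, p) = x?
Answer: 6757/32106 ≈ 0.21046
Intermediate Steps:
(697*(-1986) + X(-943, 2047))/(-1801882 - 4779848) = (697*(-1986) - 943)/(-1801882 - 4779848) = (-1384242 - 943)/(-6581730) = -1385185*(-1/6581730) = 6757/32106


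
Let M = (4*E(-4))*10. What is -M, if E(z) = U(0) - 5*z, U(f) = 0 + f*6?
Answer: -800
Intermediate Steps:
U(f) = 6*f (U(f) = 0 + 6*f = 6*f)
E(z) = -5*z (E(z) = 6*0 - 5*z = 0 - 5*z = -5*z)
M = 800 (M = (4*(-5*(-4)))*10 = (4*20)*10 = 80*10 = 800)
-M = -1*800 = -800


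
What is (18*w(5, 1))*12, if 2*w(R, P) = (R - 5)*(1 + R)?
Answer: 0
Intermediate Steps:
w(R, P) = (1 + R)*(-5 + R)/2 (w(R, P) = ((R - 5)*(1 + R))/2 = ((-5 + R)*(1 + R))/2 = ((1 + R)*(-5 + R))/2 = (1 + R)*(-5 + R)/2)
(18*w(5, 1))*12 = (18*(-5/2 + (1/2)*5**2 - 2*5))*12 = (18*(-5/2 + (1/2)*25 - 10))*12 = (18*(-5/2 + 25/2 - 10))*12 = (18*0)*12 = 0*12 = 0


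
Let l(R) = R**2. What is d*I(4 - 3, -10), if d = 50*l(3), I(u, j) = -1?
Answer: -450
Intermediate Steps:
d = 450 (d = 50*3**2 = 50*9 = 450)
d*I(4 - 3, -10) = 450*(-1) = -450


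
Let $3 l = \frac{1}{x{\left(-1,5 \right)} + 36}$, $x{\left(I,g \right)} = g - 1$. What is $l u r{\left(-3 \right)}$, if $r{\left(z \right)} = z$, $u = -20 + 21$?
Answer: $- \frac{1}{40} \approx -0.025$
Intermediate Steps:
$x{\left(I,g \right)} = -1 + g$
$u = 1$
$l = \frac{1}{120}$ ($l = \frac{1}{3 \left(\left(-1 + 5\right) + 36\right)} = \frac{1}{3 \left(4 + 36\right)} = \frac{1}{3 \cdot 40} = \frac{1}{3} \cdot \frac{1}{40} = \frac{1}{120} \approx 0.0083333$)
$l u r{\left(-3 \right)} = \frac{1}{120} \cdot 1 \left(-3\right) = \frac{1}{120} \left(-3\right) = - \frac{1}{40}$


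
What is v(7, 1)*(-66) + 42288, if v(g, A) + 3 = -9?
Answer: 43080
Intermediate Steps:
v(g, A) = -12 (v(g, A) = -3 - 9 = -12)
v(7, 1)*(-66) + 42288 = -12*(-66) + 42288 = 792 + 42288 = 43080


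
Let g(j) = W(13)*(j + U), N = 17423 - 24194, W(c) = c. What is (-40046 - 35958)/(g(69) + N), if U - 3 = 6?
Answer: 76004/5757 ≈ 13.202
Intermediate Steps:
U = 9 (U = 3 + 6 = 9)
N = -6771
g(j) = 117 + 13*j (g(j) = 13*(j + 9) = 13*(9 + j) = 117 + 13*j)
(-40046 - 35958)/(g(69) + N) = (-40046 - 35958)/((117 + 13*69) - 6771) = -76004/((117 + 897) - 6771) = -76004/(1014 - 6771) = -76004/(-5757) = -76004*(-1/5757) = 76004/5757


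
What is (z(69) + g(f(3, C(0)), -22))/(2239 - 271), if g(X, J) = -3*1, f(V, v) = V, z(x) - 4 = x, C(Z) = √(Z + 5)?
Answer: 35/984 ≈ 0.035569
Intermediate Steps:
C(Z) = √(5 + Z)
z(x) = 4 + x
g(X, J) = -3
(z(69) + g(f(3, C(0)), -22))/(2239 - 271) = ((4 + 69) - 3)/(2239 - 271) = (73 - 3)/1968 = 70*(1/1968) = 35/984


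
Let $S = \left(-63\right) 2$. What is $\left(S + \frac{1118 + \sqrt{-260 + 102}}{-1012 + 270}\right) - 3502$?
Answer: $- \frac{1346547}{371} - \frac{i \sqrt{158}}{742} \approx -3629.5 - 0.01694 i$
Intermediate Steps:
$S = -126$
$\left(S + \frac{1118 + \sqrt{-260 + 102}}{-1012 + 270}\right) - 3502 = \left(-126 + \frac{1118 + \sqrt{-260 + 102}}{-1012 + 270}\right) - 3502 = \left(-126 + \frac{1118 + \sqrt{-158}}{-742}\right) - 3502 = \left(-126 + \left(1118 + i \sqrt{158}\right) \left(- \frac{1}{742}\right)\right) - 3502 = \left(-126 - \left(\frac{559}{371} + \frac{i \sqrt{158}}{742}\right)\right) - 3502 = \left(- \frac{47305}{371} - \frac{i \sqrt{158}}{742}\right) - 3502 = - \frac{1346547}{371} - \frac{i \sqrt{158}}{742}$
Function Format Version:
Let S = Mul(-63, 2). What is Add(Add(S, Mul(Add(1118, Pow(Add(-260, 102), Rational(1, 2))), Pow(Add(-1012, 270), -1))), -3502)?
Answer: Add(Rational(-1346547, 371), Mul(Rational(-1, 742), I, Pow(158, Rational(1, 2)))) ≈ Add(-3629.5, Mul(-0.016940, I))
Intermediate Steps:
S = -126
Add(Add(S, Mul(Add(1118, Pow(Add(-260, 102), Rational(1, 2))), Pow(Add(-1012, 270), -1))), -3502) = Add(Add(-126, Mul(Add(1118, Pow(Add(-260, 102), Rational(1, 2))), Pow(Add(-1012, 270), -1))), -3502) = Add(Add(-126, Mul(Add(1118, Pow(-158, Rational(1, 2))), Pow(-742, -1))), -3502) = Add(Add(-126, Mul(Add(1118, Mul(I, Pow(158, Rational(1, 2)))), Rational(-1, 742))), -3502) = Add(Add(-126, Add(Rational(-559, 371), Mul(Rational(-1, 742), I, Pow(158, Rational(1, 2))))), -3502) = Add(Add(Rational(-47305, 371), Mul(Rational(-1, 742), I, Pow(158, Rational(1, 2)))), -3502) = Add(Rational(-1346547, 371), Mul(Rational(-1, 742), I, Pow(158, Rational(1, 2))))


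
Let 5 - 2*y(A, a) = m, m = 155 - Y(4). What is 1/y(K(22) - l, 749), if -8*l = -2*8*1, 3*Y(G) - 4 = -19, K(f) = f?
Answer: -2/155 ≈ -0.012903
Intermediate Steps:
Y(G) = -5 (Y(G) = 4/3 + (⅓)*(-19) = 4/3 - 19/3 = -5)
l = 2 (l = -(-2*8)/8 = -(-2) = -⅛*(-16) = 2)
m = 160 (m = 155 - 1*(-5) = 155 + 5 = 160)
y(A, a) = -155/2 (y(A, a) = 5/2 - ½*160 = 5/2 - 80 = -155/2)
1/y(K(22) - l, 749) = 1/(-155/2) = -2/155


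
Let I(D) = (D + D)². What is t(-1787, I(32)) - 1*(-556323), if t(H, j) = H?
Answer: 554536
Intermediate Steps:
I(D) = 4*D² (I(D) = (2*D)² = 4*D²)
t(-1787, I(32)) - 1*(-556323) = -1787 - 1*(-556323) = -1787 + 556323 = 554536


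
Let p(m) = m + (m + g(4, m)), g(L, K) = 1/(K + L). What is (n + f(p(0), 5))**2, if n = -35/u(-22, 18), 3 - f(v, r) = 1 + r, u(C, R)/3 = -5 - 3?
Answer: 1369/576 ≈ 2.3767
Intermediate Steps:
p(m) = 1/(4 + m) + 2*m (p(m) = m + (m + 1/(m + 4)) = m + (m + 1/(4 + m)) = 1/(4 + m) + 2*m)
u(C, R) = -24 (u(C, R) = 3*(-5 - 3) = 3*(-8) = -24)
f(v, r) = 2 - r (f(v, r) = 3 - (1 + r) = 3 + (-1 - r) = 2 - r)
n = 35/24 (n = -35/(-24) = -35*(-1/24) = 35/24 ≈ 1.4583)
(n + f(p(0), 5))**2 = (35/24 + (2 - 1*5))**2 = (35/24 + (2 - 5))**2 = (35/24 - 3)**2 = (-37/24)**2 = 1369/576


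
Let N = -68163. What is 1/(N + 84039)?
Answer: 1/15876 ≈ 6.2988e-5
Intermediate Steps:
1/(N + 84039) = 1/(-68163 + 84039) = 1/15876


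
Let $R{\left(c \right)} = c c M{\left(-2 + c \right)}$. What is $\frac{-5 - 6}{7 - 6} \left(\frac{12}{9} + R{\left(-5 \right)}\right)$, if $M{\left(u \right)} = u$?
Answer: $\frac{5731}{3} \approx 1910.3$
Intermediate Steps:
$R{\left(c \right)} = c^{2} \left(-2 + c\right)$ ($R{\left(c \right)} = c c \left(-2 + c\right) = c^{2} \left(-2 + c\right)$)
$\frac{-5 - 6}{7 - 6} \left(\frac{12}{9} + R{\left(-5 \right)}\right) = \frac{-5 - 6}{7 - 6} \left(\frac{12}{9} + \left(-5\right)^{2} \left(-2 - 5\right)\right) = - \frac{11}{1} \left(12 \cdot \frac{1}{9} + 25 \left(-7\right)\right) = \left(-11\right) 1 \left(\frac{4}{3} - 175\right) = \left(-11\right) \left(- \frac{521}{3}\right) = \frac{5731}{3}$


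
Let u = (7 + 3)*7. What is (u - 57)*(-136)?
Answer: -1768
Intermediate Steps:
u = 70 (u = 10*7 = 70)
(u - 57)*(-136) = (70 - 57)*(-136) = 13*(-136) = -1768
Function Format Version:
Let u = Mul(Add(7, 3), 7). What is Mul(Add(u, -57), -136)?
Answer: -1768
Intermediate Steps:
u = 70 (u = Mul(10, 7) = 70)
Mul(Add(u, -57), -136) = Mul(Add(70, -57), -136) = Mul(13, -136) = -1768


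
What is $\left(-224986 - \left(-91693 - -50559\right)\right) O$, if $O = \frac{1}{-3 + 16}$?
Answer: $- \frac{183852}{13} \approx -14142.0$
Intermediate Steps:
$O = \frac{1}{13} \approx 0.076923$
$\left(-224986 - \left(-91693 - -50559\right)\right) O = \left(-224986 - \left(-91693 - -50559\right)\right) \frac{1}{13} = \left(-224986 - \left(-91693 + 50559\right)\right) \frac{1}{13} = \left(-224986 - -41134\right) \frac{1}{13} = \left(-224986 + 41134\right) \frac{1}{13} = \left(-183852\right) \frac{1}{13} = - \frac{183852}{13}$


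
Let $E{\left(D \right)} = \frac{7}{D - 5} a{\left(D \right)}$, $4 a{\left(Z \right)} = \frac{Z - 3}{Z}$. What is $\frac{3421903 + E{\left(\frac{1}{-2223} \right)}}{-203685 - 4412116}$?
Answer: $- \frac{10860550223}{14659783976} \approx -0.74084$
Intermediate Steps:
$a{\left(Z \right)} = \frac{-3 + Z}{4 Z}$ ($a{\left(Z \right)} = \frac{\left(Z - 3\right) \frac{1}{Z}}{4} = \frac{\left(-3 + Z\right) \frac{1}{Z}}{4} = \frac{\frac{1}{Z} \left(-3 + Z\right)}{4} = \frac{-3 + Z}{4 Z}$)
$E{\left(D \right)} = \frac{7 \left(-3 + D\right)}{4 D \left(-5 + D\right)}$ ($E{\left(D \right)} = \frac{7}{D - 5} \frac{-3 + D}{4 D} = \frac{7}{-5 + D} \frac{-3 + D}{4 D} = \frac{7 \left(-3 + D\right)}{4 D \left(-5 + D\right)}$)
$\frac{3421903 + E{\left(\frac{1}{-2223} \right)}}{-203685 - 4412116} = \frac{3421903 + \frac{7 \left(-3 + \frac{1}{-2223}\right)}{4 \frac{1}{-2223} \left(-5 + \frac{1}{-2223}\right)}}{-203685 - 4412116} = \frac{3421903 + \frac{7 \left(-3 - \frac{1}{2223}\right)}{4 \left(- \frac{1}{2223}\right) \left(-5 - \frac{1}{2223}\right)}}{-4615801} = \left(3421903 + \frac{7}{4} \left(-2223\right) \frac{1}{- \frac{11116}{2223}} \left(- \frac{6670}{2223}\right)\right) \left(- \frac{1}{4615801}\right) = \left(3421903 + \frac{7}{4} \left(-2223\right) \left(- \frac{2223}{11116}\right) \left(- \frac{6670}{2223}\right)\right) \left(- \frac{1}{4615801}\right) = \left(3421903 - \frac{7413705}{3176}\right) \left(- \frac{1}{4615801}\right) = \frac{10860550223}{3176} \left(- \frac{1}{4615801}\right) = - \frac{10860550223}{14659783976}$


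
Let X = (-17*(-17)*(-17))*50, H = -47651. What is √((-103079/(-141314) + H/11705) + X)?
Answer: I*√672103088924223502081030/1654080370 ≈ 495.63*I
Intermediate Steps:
X = -245650 (X = (289*(-17))*50 = -4913*50 = -245650)
√((-103079/(-141314) + H/11705) + X) = √((-103079/(-141314) - 47651/11705) - 245650) = √((-103079*(-1/141314) - 47651*1/11705) - 245650) = √((103079/141314 - 47651/11705) - 245650) = √(-5527213719/1654080370 - 245650) = √(-406330370104219/1654080370) = I*√672103088924223502081030/1654080370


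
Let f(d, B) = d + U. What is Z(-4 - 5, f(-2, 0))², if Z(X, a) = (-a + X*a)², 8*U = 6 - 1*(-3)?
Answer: 1500625/256 ≈ 5861.8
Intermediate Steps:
U = 9/8 (U = (6 - 1*(-3))/8 = (6 + 3)/8 = (⅛)*9 = 9/8 ≈ 1.1250)
f(d, B) = 9/8 + d (f(d, B) = d + 9/8 = 9/8 + d)
Z(-4 - 5, f(-2, 0))² = ((9/8 - 2)²*(-1 + (-4 - 5))²)² = ((-7/8)²*(-1 - 9)²)² = ((49/64)*(-10)²)² = ((49/64)*100)² = (1225/16)² = 1500625/256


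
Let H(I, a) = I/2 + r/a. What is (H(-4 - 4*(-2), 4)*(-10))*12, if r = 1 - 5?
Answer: -120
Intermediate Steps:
r = -4
H(I, a) = I/2 - 4/a
(H(-4 - 4*(-2), 4)*(-10))*12 = (((-4 - 4*(-2))/2 - 4/4)*(-10))*12 = (((-4 + 8)/2 - 4*¼)*(-10))*12 = (((½)*4 - 1)*(-10))*12 = ((2 - 1)*(-10))*12 = (1*(-10))*12 = -10*12 = -120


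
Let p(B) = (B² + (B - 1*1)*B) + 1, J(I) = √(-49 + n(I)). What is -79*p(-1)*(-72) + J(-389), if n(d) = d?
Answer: 22752 + I*√438 ≈ 22752.0 + 20.928*I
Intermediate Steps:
J(I) = √(-49 + I)
p(B) = 1 + B² + B*(-1 + B) (p(B) = (B² + (B - 1)*B) + 1 = (B² + (-1 + B)*B) + 1 = (B² + B*(-1 + B)) + 1 = 1 + B² + B*(-1 + B))
-79*p(-1)*(-72) + J(-389) = -79*(1 - 1*(-1) + 2*(-1)²)*(-72) + √(-49 - 389) = -79*(1 + 1 + 2*1)*(-72) + √(-438) = -79*(1 + 1 + 2)*(-72) + I*√438 = -79*4*(-72) + I*√438 = -316*(-72) + I*√438 = 22752 + I*√438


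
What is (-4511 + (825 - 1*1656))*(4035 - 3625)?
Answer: -2190220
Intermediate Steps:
(-4511 + (825 - 1*1656))*(4035 - 3625) = (-4511 + (825 - 1656))*410 = (-4511 - 831)*410 = -5342*410 = -2190220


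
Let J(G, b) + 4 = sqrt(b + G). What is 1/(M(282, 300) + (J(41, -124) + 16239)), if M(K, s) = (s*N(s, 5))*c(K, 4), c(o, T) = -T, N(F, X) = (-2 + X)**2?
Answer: 5435/29539308 - I*sqrt(83)/29539308 ≈ 0.00018399 - 3.0842e-7*I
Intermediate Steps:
J(G, b) = -4 + sqrt(G + b) (J(G, b) = -4 + sqrt(b + G) = -4 + sqrt(G + b))
M(K, s) = -36*s (M(K, s) = (s*(-2 + 5)**2)*(-1*4) = (s*3**2)*(-4) = (s*9)*(-4) = (9*s)*(-4) = -36*s)
1/(M(282, 300) + (J(41, -124) + 16239)) = 1/(-36*300 + ((-4 + sqrt(41 - 124)) + 16239)) = 1/(-10800 + ((-4 + sqrt(-83)) + 16239)) = 1/(-10800 + ((-4 + I*sqrt(83)) + 16239)) = 1/(-10800 + (16235 + I*sqrt(83))) = 1/(5435 + I*sqrt(83))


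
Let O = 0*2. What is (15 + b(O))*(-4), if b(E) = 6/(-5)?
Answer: -276/5 ≈ -55.200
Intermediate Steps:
O = 0
b(E) = -6/5 (b(E) = 6*(-⅕) = -6/5)
(15 + b(O))*(-4) = (15 - 6/5)*(-4) = (69/5)*(-4) = -276/5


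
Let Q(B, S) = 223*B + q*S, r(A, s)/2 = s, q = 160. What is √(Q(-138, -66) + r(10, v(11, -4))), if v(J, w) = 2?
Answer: I*√41330 ≈ 203.3*I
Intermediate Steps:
r(A, s) = 2*s
Q(B, S) = 160*S + 223*B (Q(B, S) = 223*B + 160*S = 160*S + 223*B)
√(Q(-138, -66) + r(10, v(11, -4))) = √((160*(-66) + 223*(-138)) + 2*2) = √((-10560 - 30774) + 4) = √(-41334 + 4) = √(-41330) = I*√41330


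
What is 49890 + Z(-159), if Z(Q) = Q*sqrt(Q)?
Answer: 49890 - 159*I*sqrt(159) ≈ 49890.0 - 2004.9*I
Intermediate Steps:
Z(Q) = Q**(3/2)
49890 + Z(-159) = 49890 + (-159)**(3/2) = 49890 - 159*I*sqrt(159)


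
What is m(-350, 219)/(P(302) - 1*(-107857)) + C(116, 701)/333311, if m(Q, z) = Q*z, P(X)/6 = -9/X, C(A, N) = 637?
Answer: -34976518969/49349360038 ≈ -0.70875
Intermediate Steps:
P(X) = -54/X (P(X) = 6*(-9/X) = -54/X)
m(-350, 219)/(P(302) - 1*(-107857)) + C(116, 701)/333311 = (-350*219)/(-54/302 - 1*(-107857)) + 637/333311 = -76650/(-54*1/302 + 107857) + 637*(1/333311) = -76650/(-27/151 + 107857) + 637/333311 = -76650/16286380/151 + 637/333311 = -76650*151/16286380 + 637/333311 = -1157415/1628638 + 637/333311 = -34976518969/49349360038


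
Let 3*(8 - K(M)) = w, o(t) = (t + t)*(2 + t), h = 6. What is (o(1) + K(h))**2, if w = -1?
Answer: 1849/9 ≈ 205.44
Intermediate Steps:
o(t) = 2*t*(2 + t) (o(t) = (2*t)*(2 + t) = 2*t*(2 + t))
K(M) = 25/3 (K(M) = 8 - 1/3*(-1) = 8 + 1/3 = 25/3)
(o(1) + K(h))**2 = (2*1*(2 + 1) + 25/3)**2 = (2*1*3 + 25/3)**2 = (6 + 25/3)**2 = (43/3)**2 = 1849/9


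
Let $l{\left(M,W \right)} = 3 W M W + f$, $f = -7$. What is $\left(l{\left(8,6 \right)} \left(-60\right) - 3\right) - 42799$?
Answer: $-94222$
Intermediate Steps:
$l{\left(M,W \right)} = -7 + 3 M W^{2}$ ($l{\left(M,W \right)} = 3 W M W - 7 = 3 M W W - 7 = 3 M W^{2} - 7 = -7 + 3 M W^{2}$)
$\left(l{\left(8,6 \right)} \left(-60\right) - 3\right) - 42799 = \left(\left(-7 + 3 \cdot 8 \cdot 6^{2}\right) \left(-60\right) - 3\right) - 42799 = \left(\left(-7 + 3 \cdot 8 \cdot 36\right) \left(-60\right) - 3\right) - 42799 = \left(\left(-7 + 864\right) \left(-60\right) - 3\right) - 42799 = \left(857 \left(-60\right) - 3\right) - 42799 = \left(-51420 - 3\right) - 42799 = -51423 - 42799 = -94222$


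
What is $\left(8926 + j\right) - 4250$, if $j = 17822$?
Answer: $22498$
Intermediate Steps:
$\left(8926 + j\right) - 4250 = \left(8926 + 17822\right) - 4250 = 26748 - 4250 = 22498$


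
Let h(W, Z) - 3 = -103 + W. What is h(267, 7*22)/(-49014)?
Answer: -167/49014 ≈ -0.0034072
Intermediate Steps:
h(W, Z) = -100 + W (h(W, Z) = 3 + (-103 + W) = -100 + W)
h(267, 7*22)/(-49014) = (-100 + 267)/(-49014) = 167*(-1/49014) = -167/49014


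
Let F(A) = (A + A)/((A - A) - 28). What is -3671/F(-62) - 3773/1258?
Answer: -32443789/38998 ≈ -831.93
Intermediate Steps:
F(A) = -A/14 (F(A) = (2*A)/(0 - 28) = (2*A)/(-28) = (2*A)*(-1/28) = -A/14)
-3671/F(-62) - 3773/1258 = -3671/((-1/14*(-62))) - 3773/1258 = -3671/31/7 - 3773*1/1258 = -3671*7/31 - 3773/1258 = -25697/31 - 3773/1258 = -32443789/38998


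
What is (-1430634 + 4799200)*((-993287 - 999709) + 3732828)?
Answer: 5860738920912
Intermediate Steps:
(-1430634 + 4799200)*((-993287 - 999709) + 3732828) = 3368566*(-1992996 + 3732828) = 3368566*1739832 = 5860738920912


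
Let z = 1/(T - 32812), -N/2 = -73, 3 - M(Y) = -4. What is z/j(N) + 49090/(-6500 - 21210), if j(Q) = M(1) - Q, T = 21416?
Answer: -7776069225/4389385924 ≈ -1.7716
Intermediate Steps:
M(Y) = 7 (M(Y) = 3 - 1*(-4) = 3 + 4 = 7)
N = 146 (N = -2*(-73) = 146)
j(Q) = 7 - Q
z = -1/11396 (z = 1/(21416 - 32812) = 1/(-11396) = -1/11396 ≈ -8.7750e-5)
z/j(N) + 49090/(-6500 - 21210) = -1/(11396*(7 - 1*146)) + 49090/(-6500 - 21210) = -1/(11396*(7 - 146)) + 49090/(-27710) = -1/11396/(-139) + 49090*(-1/27710) = -1/11396*(-1/139) - 4909/2771 = 1/1584044 - 4909/2771 = -7776069225/4389385924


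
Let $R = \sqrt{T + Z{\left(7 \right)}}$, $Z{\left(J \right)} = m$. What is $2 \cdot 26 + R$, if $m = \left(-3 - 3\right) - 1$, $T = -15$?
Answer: $52 + i \sqrt{22} \approx 52.0 + 4.6904 i$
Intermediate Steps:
$m = -7$ ($m = -6 - 1 = -7$)
$Z{\left(J \right)} = -7$
$R = i \sqrt{22}$ ($R = \sqrt{-15 - 7} = \sqrt{-22} = i \sqrt{22} \approx 4.6904 i$)
$2 \cdot 26 + R = 2 \cdot 26 + i \sqrt{22} = 52 + i \sqrt{22}$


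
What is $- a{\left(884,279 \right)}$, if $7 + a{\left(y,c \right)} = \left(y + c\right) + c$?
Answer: $-1435$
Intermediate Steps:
$a{\left(y,c \right)} = -7 + y + 2 c$ ($a{\left(y,c \right)} = -7 + \left(\left(y + c\right) + c\right) = -7 + \left(\left(c + y\right) + c\right) = -7 + \left(y + 2 c\right) = -7 + y + 2 c$)
$- a{\left(884,279 \right)} = - (-7 + 884 + 2 \cdot 279) = - (-7 + 884 + 558) = \left(-1\right) 1435 = -1435$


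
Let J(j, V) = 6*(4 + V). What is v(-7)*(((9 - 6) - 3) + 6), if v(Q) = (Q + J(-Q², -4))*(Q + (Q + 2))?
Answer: 504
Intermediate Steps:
J(j, V) = 24 + 6*V
v(Q) = Q*(2 + 2*Q) (v(Q) = (Q + (24 + 6*(-4)))*(Q + (Q + 2)) = (Q + (24 - 24))*(Q + (2 + Q)) = (Q + 0)*(2 + 2*Q) = Q*(2 + 2*Q))
v(-7)*(((9 - 6) - 3) + 6) = (2*(-7)*(1 - 7))*(((9 - 6) - 3) + 6) = (2*(-7)*(-6))*((3 - 3) + 6) = 84*(0 + 6) = 84*6 = 504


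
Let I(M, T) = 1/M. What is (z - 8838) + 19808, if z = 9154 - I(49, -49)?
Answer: 986075/49 ≈ 20124.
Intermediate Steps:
z = 448545/49 (z = 9154 - 1/49 = 448545/49 ≈ 9154.0)
(z - 8838) + 19808 = (448545/49 - 8838) + 19808 = 15483/49 + 19808 = 986075/49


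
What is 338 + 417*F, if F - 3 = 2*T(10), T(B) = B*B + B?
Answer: 93329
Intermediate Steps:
T(B) = B + B**2 (T(B) = B**2 + B = B + B**2)
F = 223 (F = 3 + 2*(10*(1 + 10)) = 3 + 2*(10*11) = 3 + 2*110 = 3 + 220 = 223)
338 + 417*F = 338 + 417*223 = 338 + 92991 = 93329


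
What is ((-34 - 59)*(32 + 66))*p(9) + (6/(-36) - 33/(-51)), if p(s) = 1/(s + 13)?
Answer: -464275/1122 ≈ -413.79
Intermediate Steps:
p(s) = 1/(13 + s)
((-34 - 59)*(32 + 66))*p(9) + (6/(-36) - 33/(-51)) = ((-34 - 59)*(32 + 66))/(13 + 9) + (6/(-36) - 33/(-51)) = -93*98/22 + (6*(-1/36) - 33*(-1/51)) = -9114*1/22 + (-⅙ + 11/17) = -4557/11 + 49/102 = -464275/1122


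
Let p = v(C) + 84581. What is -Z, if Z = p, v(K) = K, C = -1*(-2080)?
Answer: -86661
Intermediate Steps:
C = 2080
p = 86661 (p = 2080 + 84581 = 86661)
Z = 86661
-Z = -1*86661 = -86661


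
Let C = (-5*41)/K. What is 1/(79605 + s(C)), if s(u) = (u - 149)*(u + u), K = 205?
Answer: 1/79905 ≈ 1.2515e-5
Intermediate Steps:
C = -1 (C = -5*41/205 = -205*1/205 = -1)
s(u) = 2*u*(-149 + u) (s(u) = (-149 + u)*(2*u) = 2*u*(-149 + u))
1/(79605 + s(C)) = 1/(79605 + 2*(-1)*(-149 - 1)) = 1/(79605 + 2*(-1)*(-150)) = 1/(79605 + 300) = 1/79905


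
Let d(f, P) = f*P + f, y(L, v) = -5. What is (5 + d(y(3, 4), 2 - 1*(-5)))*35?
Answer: -1225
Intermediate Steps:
d(f, P) = f + P*f (d(f, P) = P*f + f = f + P*f)
(5 + d(y(3, 4), 2 - 1*(-5)))*35 = (5 - 5*(1 + (2 - 1*(-5))))*35 = (5 - 5*(1 + (2 + 5)))*35 = (5 - 5*(1 + 7))*35 = (5 - 5*8)*35 = (5 - 40)*35 = -35*35 = -1225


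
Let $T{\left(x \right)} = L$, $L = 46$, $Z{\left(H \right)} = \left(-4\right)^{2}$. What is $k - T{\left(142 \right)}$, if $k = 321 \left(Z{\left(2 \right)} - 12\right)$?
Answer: $1238$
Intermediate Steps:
$Z{\left(H \right)} = 16$
$T{\left(x \right)} = 46$
$k = 1284$ ($k = 321 \left(16 - 12\right) = 321 \cdot 4 = 1284$)
$k - T{\left(142 \right)} = 1284 - 46 = 1238$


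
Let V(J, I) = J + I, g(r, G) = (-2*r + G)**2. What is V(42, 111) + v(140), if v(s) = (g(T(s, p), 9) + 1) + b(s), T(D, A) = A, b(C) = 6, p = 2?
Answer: 185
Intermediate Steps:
g(r, G) = (G - 2*r)**2
v(s) = 32 (v(s) = ((9 - 2*2)**2 + 1) + 6 = ((9 - 4)**2 + 1) + 6 = (5**2 + 1) + 6 = (25 + 1) + 6 = 26 + 6 = 32)
V(J, I) = I + J
V(42, 111) + v(140) = (111 + 42) + 32 = 153 + 32 = 185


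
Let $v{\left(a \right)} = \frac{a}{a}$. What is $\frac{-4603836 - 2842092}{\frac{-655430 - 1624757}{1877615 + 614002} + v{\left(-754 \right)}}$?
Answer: $- \frac{9276200392788}{105715} \approx -8.7747 \cdot 10^{7}$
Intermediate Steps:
$v{\left(a \right)} = 1$
$\frac{-4603836 - 2842092}{\frac{-655430 - 1624757}{1877615 + 614002} + v{\left(-754 \right)}} = \frac{-4603836 - 2842092}{\frac{-655430 - 1624757}{1877615 + 614002} + 1} = - \frac{7445928}{- \frac{2280187}{2491617} + 1} = - \frac{7445928}{\frac{211430}{2491617}} = \left(-7445928\right) \frac{2491617}{211430} = - \frac{9276200392788}{105715}$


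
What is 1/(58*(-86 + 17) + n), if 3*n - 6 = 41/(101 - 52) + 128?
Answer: -147/581687 ≈ -0.00025271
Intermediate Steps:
n = 6607/147 (n = 2 + (41/(101 - 52) + 128)/3 = 2 + (41/49 + 128)/3 = 2 + (⅓)*(6313/49) = 2 + 6313/147 = 6607/147 ≈ 44.946)
1/(58*(-86 + 17) + n) = 1/(58*(-86 + 17) + 6607/147) = 1/(58*(-69) + 6607/147) = 1/(-4002 + 6607/147) = 1/(-581687/147) = -147/581687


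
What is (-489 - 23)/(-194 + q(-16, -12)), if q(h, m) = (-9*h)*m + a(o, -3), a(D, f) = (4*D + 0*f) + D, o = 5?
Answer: 512/1897 ≈ 0.26990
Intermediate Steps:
a(D, f) = 5*D (a(D, f) = (4*D + 0) + D = 4*D + D = 5*D)
q(h, m) = 25 - 9*h*m (q(h, m) = (-9*h)*m + 5*5 = -9*h*m + 25 = 25 - 9*h*m)
(-489 - 23)/(-194 + q(-16, -12)) = (-489 - 23)/(-194 + (25 - 9*(-16)*(-12))) = -512/(-194 + (25 - 1728)) = -512/(-194 - 1703) = -512/(-1897) = -512*(-1/1897) = 512/1897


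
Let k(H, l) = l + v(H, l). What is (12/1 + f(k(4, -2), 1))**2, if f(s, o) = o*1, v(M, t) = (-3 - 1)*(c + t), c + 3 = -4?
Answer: 169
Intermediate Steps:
c = -7 (c = -3 - 4 = -7)
v(M, t) = 28 - 4*t (v(M, t) = (-3 - 1)*(-7 + t) = -4*(-7 + t) = 28 - 4*t)
k(H, l) = 28 - 3*l (k(H, l) = l + (28 - 4*l) = 28 - 3*l)
f(s, o) = o
(12/1 + f(k(4, -2), 1))**2 = (12/1 + 1)**2 = (12*1 + 1)**2 = (12 + 1)**2 = 13**2 = 169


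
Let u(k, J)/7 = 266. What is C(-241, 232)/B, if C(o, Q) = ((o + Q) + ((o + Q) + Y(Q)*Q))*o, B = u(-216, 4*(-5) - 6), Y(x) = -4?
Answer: 113993/931 ≈ 122.44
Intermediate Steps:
u(k, J) = 1862 (u(k, J) = 7*266 = 1862)
B = 1862
C(o, Q) = o*(-2*Q + 2*o) (C(o, Q) = ((o + Q) + ((o + Q) - 4*Q))*o = ((Q + o) + ((Q + o) - 4*Q))*o = ((Q + o) + (o - 3*Q))*o = (-2*Q + 2*o)*o = o*(-2*Q + 2*o))
C(-241, 232)/B = (2*(-241)*(-241 - 1*232))/1862 = (2*(-241)*(-241 - 232))*(1/1862) = (2*(-241)*(-473))*(1/1862) = 227986*(1/1862) = 113993/931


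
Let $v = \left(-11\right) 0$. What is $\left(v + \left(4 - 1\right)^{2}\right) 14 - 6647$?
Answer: $-6521$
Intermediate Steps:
$v = 0$
$\left(v + \left(4 - 1\right)^{2}\right) 14 - 6647 = \left(0 + \left(4 - 1\right)^{2}\right) 14 - 6647 = \left(0 + 3^{2}\right) 14 - 6647 = \left(0 + 9\right) 14 - 6647 = 9 \cdot 14 - 6647 = 126 - 6647 = -6521$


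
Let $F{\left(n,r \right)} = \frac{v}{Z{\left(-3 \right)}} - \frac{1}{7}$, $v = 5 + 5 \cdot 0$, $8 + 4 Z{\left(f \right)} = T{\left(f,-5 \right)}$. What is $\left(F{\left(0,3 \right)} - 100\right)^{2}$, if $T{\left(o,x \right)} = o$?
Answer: $\frac{61638201}{5929} \approx 10396.0$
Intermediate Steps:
$Z{\left(f \right)} = -2 + \frac{f}{4}$
$v = 5$ ($v = 5 + 0 = 5$)
$F{\left(n,r \right)} = - \frac{151}{77}$ ($F{\left(n,r \right)} = \frac{5}{-2 + \frac{1}{4} \left(-3\right)} - \frac{1}{7} = \frac{5}{-2 - \frac{3}{4}} - \frac{1}{7} = \frac{5}{- \frac{11}{4}} - \frac{1}{7} = 5 \left(- \frac{4}{11}\right) - \frac{1}{7} = - \frac{20}{11} - \frac{1}{7} = - \frac{151}{77}$)
$\left(F{\left(0,3 \right)} - 100\right)^{2} = \left(- \frac{151}{77} - 100\right)^{2} = \left(- \frac{7851}{77}\right)^{2} = \frac{61638201}{5929}$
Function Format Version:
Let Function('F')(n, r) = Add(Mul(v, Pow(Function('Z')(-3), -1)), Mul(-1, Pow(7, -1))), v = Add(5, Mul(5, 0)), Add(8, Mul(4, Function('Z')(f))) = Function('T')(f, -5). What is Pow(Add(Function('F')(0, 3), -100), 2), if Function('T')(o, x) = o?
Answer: Rational(61638201, 5929) ≈ 10396.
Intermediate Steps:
Function('Z')(f) = Add(-2, Mul(Rational(1, 4), f))
v = 5 (v = Add(5, 0) = 5)
Function('F')(n, r) = Rational(-151, 77) (Function('F')(n, r) = Add(Mul(5, Pow(Add(-2, Mul(Rational(1, 4), -3)), -1)), Mul(-1, Pow(7, -1))) = Add(Mul(5, Pow(Add(-2, Rational(-3, 4)), -1)), Mul(-1, Rational(1, 7))) = Add(Mul(5, Pow(Rational(-11, 4), -1)), Rational(-1, 7)) = Add(Mul(5, Rational(-4, 11)), Rational(-1, 7)) = Add(Rational(-20, 11), Rational(-1, 7)) = Rational(-151, 77))
Pow(Add(Function('F')(0, 3), -100), 2) = Pow(Add(Rational(-151, 77), -100), 2) = Pow(Rational(-7851, 77), 2) = Rational(61638201, 5929)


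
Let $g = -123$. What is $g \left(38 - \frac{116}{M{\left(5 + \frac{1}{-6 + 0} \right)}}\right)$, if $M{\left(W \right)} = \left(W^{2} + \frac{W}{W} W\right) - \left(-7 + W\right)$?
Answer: $- \frac{4595034}{1093} \approx -4204.1$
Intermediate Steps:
$M{\left(W \right)} = 7 + W^{2}$ ($M{\left(W \right)} = \left(W^{2} + 1 W\right) - \left(-7 + W\right) = \left(W^{2} + W\right) - \left(-7 + W\right) = \left(W + W^{2}\right) - \left(-7 + W\right) = 7 + W^{2}$)
$g \left(38 - \frac{116}{M{\left(5 + \frac{1}{-6 + 0} \right)}}\right) = - 123 \left(38 - \frac{116}{7 + \left(5 + \frac{1}{-6 + 0}\right)^{2}}\right) = - 123 \left(38 - \frac{116}{7 + \left(5 + \frac{1}{-6}\right)^{2}}\right) = - 123 \left(38 - \frac{116}{7 + \left(5 - \frac{1}{6}\right)^{2}}\right) = - 123 \left(38 - \frac{116}{7 + \left(\frac{29}{6}\right)^{2}}\right) = - 123 \left(38 - \frac{116}{7 + \frac{841}{36}}\right) = - 123 \left(38 - \frac{116}{\frac{1093}{36}}\right) = - 123 \left(38 - \frac{4176}{1093}\right) = \left(-123\right) \frac{37358}{1093} = - \frac{4595034}{1093}$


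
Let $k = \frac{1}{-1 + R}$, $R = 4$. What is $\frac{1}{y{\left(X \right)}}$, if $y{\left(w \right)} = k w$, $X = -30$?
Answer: $- \frac{1}{10} \approx -0.1$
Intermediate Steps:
$k = \frac{1}{3}$ ($k = \frac{1}{-1 + 4} = \frac{1}{3} \approx 0.33333$)
$y{\left(w \right)} = \frac{w}{3}$
$\frac{1}{y{\left(X \right)}} = \frac{1}{\frac{1}{3} \left(-30\right)} = \frac{1}{-10} = - \frac{1}{10}$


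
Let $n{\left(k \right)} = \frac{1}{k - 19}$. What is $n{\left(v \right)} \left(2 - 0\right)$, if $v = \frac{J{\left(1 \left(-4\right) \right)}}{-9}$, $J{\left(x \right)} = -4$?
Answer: $- \frac{18}{167} \approx -0.10778$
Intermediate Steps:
$v = \frac{4}{9}$ ($v = - \frac{4}{-9} = \left(-4\right) \left(- \frac{1}{9}\right) = \frac{4}{9} \approx 0.44444$)
$n{\left(k \right)} = \frac{1}{-19 + k}$
$n{\left(v \right)} \left(2 - 0\right) = \frac{2 - 0}{-19 + \frac{4}{9}} = \frac{2 + 0}{- \frac{167}{9}} = \left(- \frac{9}{167}\right) 2 = - \frac{18}{167}$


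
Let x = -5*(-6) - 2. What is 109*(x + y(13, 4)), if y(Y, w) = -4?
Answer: 2616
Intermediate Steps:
x = 28 (x = 30 - 2 = 28)
109*(x + y(13, 4)) = 109*(28 - 4) = 109*24 = 2616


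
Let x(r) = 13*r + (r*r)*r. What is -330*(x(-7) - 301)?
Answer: 242550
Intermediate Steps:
x(r) = r³ + 13*r (x(r) = 13*r + r²*r = 13*r + r³ = r³ + 13*r)
-330*(x(-7) - 301) = -330*(-7*(13 + (-7)²) - 301) = -330*(-7*(13 + 49) - 301) = -330*(-7*62 - 301) = -330*(-434 - 301) = -330*(-735) = 242550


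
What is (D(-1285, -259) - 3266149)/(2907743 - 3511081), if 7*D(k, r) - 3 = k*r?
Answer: 22530225/4223366 ≈ 5.3347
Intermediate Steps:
D(k, r) = 3/7 + k*r/7 (D(k, r) = 3/7 + (k*r)/7 = 3/7 + k*r/7)
(D(-1285, -259) - 3266149)/(2907743 - 3511081) = ((3/7 + (1/7)*(-1285)*(-259)) - 3266149)/(2907743 - 3511081) = ((3/7 + 47545) - 3266149)/(-603338) = (332818/7 - 3266149)*(-1/603338) = -22530225/7*(-1/603338) = 22530225/4223366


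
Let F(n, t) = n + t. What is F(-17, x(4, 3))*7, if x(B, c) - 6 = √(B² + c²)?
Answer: -42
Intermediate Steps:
x(B, c) = 6 + √(B² + c²)
F(-17, x(4, 3))*7 = (-17 + (6 + √(4² + 3²)))*7 = (-17 + (6 + √(16 + 9)))*7 = (-17 + (6 + √25))*7 = (-17 + (6 + 5))*7 = (-17 + 11)*7 = -6*7 = -42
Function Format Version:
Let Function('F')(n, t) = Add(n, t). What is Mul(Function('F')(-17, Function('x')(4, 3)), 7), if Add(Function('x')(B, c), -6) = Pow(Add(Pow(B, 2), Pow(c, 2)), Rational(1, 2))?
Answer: -42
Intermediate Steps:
Function('x')(B, c) = Add(6, Pow(Add(Pow(B, 2), Pow(c, 2)), Rational(1, 2)))
Mul(Function('F')(-17, Function('x')(4, 3)), 7) = Mul(Add(-17, Add(6, Pow(Add(Pow(4, 2), Pow(3, 2)), Rational(1, 2)))), 7) = Mul(Add(-17, Add(6, Pow(Add(16, 9), Rational(1, 2)))), 7) = Mul(Add(-17, Add(6, Pow(25, Rational(1, 2)))), 7) = Mul(Add(-17, Add(6, 5)), 7) = Mul(Add(-17, 11), 7) = Mul(-6, 7) = -42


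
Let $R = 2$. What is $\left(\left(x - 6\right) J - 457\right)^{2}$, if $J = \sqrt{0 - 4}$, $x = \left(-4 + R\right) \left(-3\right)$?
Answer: $208849$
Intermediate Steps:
$x = 6$ ($x = \left(-4 + 2\right) \left(-3\right) = \left(-2\right) \left(-3\right) = 6$)
$J = 2 i$ ($J = \sqrt{-4} = 2 i \approx 2.0 i$)
$\left(\left(x - 6\right) J - 457\right)^{2} = \left(\left(6 - 6\right) 2 i - 457\right)^{2} = \left(0 \cdot 2 i - 457\right)^{2} = \left(0 - 457\right)^{2} = \left(-457\right)^{2} = 208849$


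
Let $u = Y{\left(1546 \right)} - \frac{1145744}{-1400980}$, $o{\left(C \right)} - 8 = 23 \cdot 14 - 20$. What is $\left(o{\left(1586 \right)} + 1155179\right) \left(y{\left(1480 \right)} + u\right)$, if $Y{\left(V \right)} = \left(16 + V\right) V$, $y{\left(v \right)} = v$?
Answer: $\frac{977900148231802464}{350245} \approx 2.792 \cdot 10^{12}$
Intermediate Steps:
$Y{\left(V \right)} = V \left(16 + V\right)$
$o{\left(C \right)} = 310$ ($o{\left(C \right)} = 8 + \left(23 \cdot 14 - 20\right) = 8 + \left(322 - 20\right) = 8 + 302 = 310$)
$u = \frac{845790125176}{350245}$ ($u = 1546 \left(16 + 1546\right) - \frac{1145744}{-1400980} = 1546 \cdot 1562 - - \frac{286436}{350245} = 2414852 + \frac{286436}{350245} = \frac{845790125176}{350245} \approx 2.4149 \cdot 10^{6}$)
$\left(o{\left(1586 \right)} + 1155179\right) \left(y{\left(1480 \right)} + u\right) = \left(310 + 1155179\right) \left(1480 + \frac{845790125176}{350245}\right) = 1155489 \cdot \frac{846308487776}{350245} = \frac{977900148231802464}{350245}$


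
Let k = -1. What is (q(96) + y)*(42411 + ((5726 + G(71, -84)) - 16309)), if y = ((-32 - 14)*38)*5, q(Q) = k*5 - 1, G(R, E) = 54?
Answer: -278839972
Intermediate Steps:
q(Q) = -6 (q(Q) = -1*5 - 1 = -5 - 1 = -6)
y = -8740 (y = -46*38*5 = -1748*5 = -8740)
(q(96) + y)*(42411 + ((5726 + G(71, -84)) - 16309)) = (-6 - 8740)*(42411 + ((5726 + 54) - 16309)) = -8746*(42411 + (5780 - 16309)) = -8746*(42411 - 10529) = -8746*31882 = -278839972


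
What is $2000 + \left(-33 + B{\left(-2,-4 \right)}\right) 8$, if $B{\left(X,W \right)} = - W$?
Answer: $1768$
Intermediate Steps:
$2000 + \left(-33 + B{\left(-2,-4 \right)}\right) 8 = 2000 + \left(-33 - -4\right) 8 = 2000 + \left(-33 + 4\right) 8 = 2000 - 232 = 1768$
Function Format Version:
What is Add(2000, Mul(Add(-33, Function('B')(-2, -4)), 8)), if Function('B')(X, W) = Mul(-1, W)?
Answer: 1768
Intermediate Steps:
Add(2000, Mul(Add(-33, Function('B')(-2, -4)), 8)) = Add(2000, Mul(Add(-33, Mul(-1, -4)), 8)) = Add(2000, Mul(Add(-33, 4), 8)) = Add(2000, Mul(-29, 8)) = Add(2000, -232) = 1768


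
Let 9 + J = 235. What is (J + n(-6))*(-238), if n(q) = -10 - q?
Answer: -52836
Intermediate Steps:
J = 226 (J = -9 + 235 = 226)
(J + n(-6))*(-238) = (226 + (-10 - 1*(-6)))*(-238) = (226 + (-10 + 6))*(-238) = (226 - 4)*(-238) = 222*(-238) = -52836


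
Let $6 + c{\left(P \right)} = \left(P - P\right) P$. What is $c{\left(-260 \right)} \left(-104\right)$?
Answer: $624$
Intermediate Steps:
$c{\left(P \right)} = -6$ ($c{\left(P \right)} = -6 + \left(P - P\right) P = -6 + 0 P = -6 + 0 = -6$)
$c{\left(-260 \right)} \left(-104\right) = \left(-6\right) \left(-104\right) = 624$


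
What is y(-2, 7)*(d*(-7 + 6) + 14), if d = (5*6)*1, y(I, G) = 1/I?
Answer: 8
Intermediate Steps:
d = 30 (d = 30*1 = 30)
y(-2, 7)*(d*(-7 + 6) + 14) = (30*(-7 + 6) + 14)/(-2) = -(30*(-1) + 14)/2 = -(-30 + 14)/2 = -1/2*(-16) = 8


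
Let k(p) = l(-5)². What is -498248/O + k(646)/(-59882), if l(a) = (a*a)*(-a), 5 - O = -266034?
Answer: -33992946111/15930947398 ≈ -2.1338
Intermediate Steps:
O = 266039 (O = 5 - 1*(-266034) = 5 + 266034 = 266039)
l(a) = -a³ (l(a) = a²*(-a) = -a³)
k(p) = 15625 (k(p) = (-1*(-5)³)² = (-1*(-125))² = 125² = 15625)
-498248/O + k(646)/(-59882) = -498248/266039 + 15625/(-59882) = -498248*1/266039 + 15625*(-1/59882) = -498248/266039 - 15625/59882 = -33992946111/15930947398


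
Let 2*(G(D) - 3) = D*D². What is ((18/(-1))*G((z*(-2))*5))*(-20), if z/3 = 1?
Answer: -4858920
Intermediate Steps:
z = 3 (z = 3*1 = 3)
G(D) = 3 + D³/2 (G(D) = 3 + (D*D²)/2 = 3 + D³/2)
((18/(-1))*G((z*(-2))*5))*(-20) = ((18/(-1))*(3 + ((3*(-2))*5)³/2))*(-20) = ((18*(-1))*(3 + (-6*5)³/2))*(-20) = -18*(3 + (½)*(-30)³)*(-20) = -18*(3 + (½)*(-27000))*(-20) = -18*(3 - 13500)*(-20) = -18*(-13497)*(-20) = 242946*(-20) = -4858920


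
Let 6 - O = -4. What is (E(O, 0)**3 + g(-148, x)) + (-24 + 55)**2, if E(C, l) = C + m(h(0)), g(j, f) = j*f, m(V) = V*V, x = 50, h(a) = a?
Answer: -5439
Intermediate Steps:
m(V) = V**2
g(j, f) = f*j
O = 10 (O = 6 - 1*(-4) = 6 + 4 = 10)
E(C, l) = C (E(C, l) = C + 0**2 = C + 0 = C)
(E(O, 0)**3 + g(-148, x)) + (-24 + 55)**2 = (10**3 + 50*(-148)) + (-24 + 55)**2 = (1000 - 7400) + 31**2 = -6400 + 961 = -5439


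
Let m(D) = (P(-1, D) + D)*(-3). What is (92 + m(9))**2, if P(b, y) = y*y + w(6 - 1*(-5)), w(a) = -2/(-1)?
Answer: 33856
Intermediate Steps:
w(a) = 2 (w(a) = -2*(-1) = 2)
P(b, y) = 2 + y**2 (P(b, y) = y*y + 2 = y**2 + 2 = 2 + y**2)
m(D) = -6 - 3*D - 3*D**2 (m(D) = ((2 + D**2) + D)*(-3) = (2 + D + D**2)*(-3) = -6 - 3*D - 3*D**2)
(92 + m(9))**2 = (92 + (-6 - 3*9 - 3*9**2))**2 = (92 + (-6 - 27 - 3*81))**2 = (92 + (-6 - 27 - 243))**2 = (92 - 276)**2 = (-184)**2 = 33856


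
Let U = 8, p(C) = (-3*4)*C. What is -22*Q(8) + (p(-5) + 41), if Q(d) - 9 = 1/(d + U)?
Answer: -787/8 ≈ -98.375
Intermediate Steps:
p(C) = -12*C
Q(d) = 9 + 1/(8 + d) (Q(d) = 9 + 1/(d + 8) = 9 + 1/(8 + d))
-22*Q(8) + (p(-5) + 41) = -22*(73 + 9*8)/(8 + 8) + (-12*(-5) + 41) = -22*(73 + 72)/16 + (60 + 41) = -11*145/8 + 101 = -22*145/16 + 101 = -1595/8 + 101 = -787/8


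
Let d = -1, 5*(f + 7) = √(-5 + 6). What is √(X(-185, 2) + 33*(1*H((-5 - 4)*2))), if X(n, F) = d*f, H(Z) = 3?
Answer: 23*√5/5 ≈ 10.286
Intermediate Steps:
f = -34/5 (f = -7 + √(-5 + 6)/5 = -7 + √1/5 = -7 + (⅕)*1 = -7 + ⅕ = -34/5 ≈ -6.8000)
X(n, F) = 34/5 (X(n, F) = -1*(-34/5) = 34/5)
√(X(-185, 2) + 33*(1*H((-5 - 4)*2))) = √(34/5 + 33*(1*3)) = √(34/5 + 33*3) = √(34/5 + 99) = √(529/5) = 23*√5/5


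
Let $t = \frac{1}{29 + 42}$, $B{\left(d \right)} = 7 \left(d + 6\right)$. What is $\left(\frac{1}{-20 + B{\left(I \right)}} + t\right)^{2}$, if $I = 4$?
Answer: $\frac{14641}{12602500} \approx 0.0011618$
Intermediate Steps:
$B{\left(d \right)} = 42 + 7 d$ ($B{\left(d \right)} = 7 \left(6 + d\right) = 42 + 7 d$)
$t = \frac{1}{71} \approx 0.014085$
$\left(\frac{1}{-20 + B{\left(I \right)}} + t\right)^{2} = \left(\frac{1}{-20 + \left(42 + 7 \cdot 4\right)} + \frac{1}{71}\right)^{2} = \left(\frac{1}{-20 + \left(42 + 28\right)} + \frac{1}{71}\right)^{2} = \left(\frac{1}{-20 + 70} + \frac{1}{71}\right)^{2} = \left(\frac{1}{50} + \frac{1}{71}\right)^{2} = \left(\frac{121}{3550}\right)^{2} = \frac{14641}{12602500}$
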